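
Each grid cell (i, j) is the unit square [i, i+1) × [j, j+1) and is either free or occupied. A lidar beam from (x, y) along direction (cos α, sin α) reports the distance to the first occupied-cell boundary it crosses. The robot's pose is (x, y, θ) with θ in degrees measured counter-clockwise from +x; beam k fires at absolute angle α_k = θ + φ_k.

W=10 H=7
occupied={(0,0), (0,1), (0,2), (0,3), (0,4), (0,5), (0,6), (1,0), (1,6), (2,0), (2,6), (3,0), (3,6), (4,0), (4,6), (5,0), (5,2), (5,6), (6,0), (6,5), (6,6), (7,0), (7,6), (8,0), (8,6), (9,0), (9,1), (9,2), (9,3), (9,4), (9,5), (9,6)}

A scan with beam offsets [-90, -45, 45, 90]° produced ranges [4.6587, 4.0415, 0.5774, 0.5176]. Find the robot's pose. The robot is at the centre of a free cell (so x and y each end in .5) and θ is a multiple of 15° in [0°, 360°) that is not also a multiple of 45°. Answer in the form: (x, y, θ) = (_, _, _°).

The pose lattice has 38·16 = 608 candidates. Test each by forward raycasting.
  (1.5, 1.5, 330°): beam 1 = 0.5774 ≠ 4.6587 ✗
  (8.5, 4.5, 300°): beam 1 = 3.0000 ≠ 4.6587 ✗
  (2.5, 1.5, 345°): beam 1 = 0.5176 ≠ 4.6587 ✗
  (4.5, 4.5, 75°): beam 2 = 1.7321 ≠ 4.0415 ✗
  (7.5, 4.5, 240°): beam 1 = 1.0000 ≠ 4.6587 ✗
  …
  (4.5, 1.5, 195°): r_1=4.6587, r_2=4.0415, r_3=0.5774, r_4=0.5176 — all match ✓
Unique over the lattice → pose = (4.5, 1.5, 195°).

(x, y, θ) = (4.5, 1.5, 195°)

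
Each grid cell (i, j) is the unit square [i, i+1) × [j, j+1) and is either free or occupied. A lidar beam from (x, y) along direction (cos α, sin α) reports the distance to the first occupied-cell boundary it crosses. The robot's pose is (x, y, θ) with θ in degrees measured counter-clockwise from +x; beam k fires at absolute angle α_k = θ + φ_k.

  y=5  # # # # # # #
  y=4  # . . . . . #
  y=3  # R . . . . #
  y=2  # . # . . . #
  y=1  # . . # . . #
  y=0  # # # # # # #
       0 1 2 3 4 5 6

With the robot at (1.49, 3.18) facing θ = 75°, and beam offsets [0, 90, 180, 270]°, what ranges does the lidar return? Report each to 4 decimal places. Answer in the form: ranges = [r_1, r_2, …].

ranges = [1.8842, 0.5073, 1.8932, 0.6955]

beam 1: φ=0°, α=75°
  d=(0.2588,0.9659)  start (1,3)  tX=1.9705 tY=0.8489  stride 1/|dx|=3.8637 1/|dy|=1.0353
    cross y-line → (1,4), t=0.8489
    cross y-line → (1,5), t=1.8842 (wall)
  → r_1 = 1.8842
beam 2: φ=90°, α=165°
  d=(-0.9659,0.2588)  start (1,3)  tX=0.5073 tY=3.1682  stride 1/|dx|=1.0353 1/|dy|=3.8637
    cross x-line → (0,3), t=0.5073 (wall)
  → r_2 = 0.5073
beam 3: φ=180°, α=255°
  d=(-0.2588,-0.9659)  start (1,3)  tX=1.8932 tY=0.1863  stride 1/|dx|=3.8637 1/|dy|=1.0353
    cross y-line → (1,2), t=0.1863
    cross y-line → (1,1), t=1.2216
    cross x-line → (0,1), t=1.8932 (wall)
  → r_3 = 1.8932
beam 4: φ=270°, α=345°
  d=(0.9659,-0.2588)  start (1,3)  tX=0.5280 tY=0.6955  stride 1/|dx|=1.0353 1/|dy|=3.8637
    cross x-line → (2,3), t=0.5280
    cross y-line → (2,2), t=0.6955 (wall)
  → r_4 = 0.6955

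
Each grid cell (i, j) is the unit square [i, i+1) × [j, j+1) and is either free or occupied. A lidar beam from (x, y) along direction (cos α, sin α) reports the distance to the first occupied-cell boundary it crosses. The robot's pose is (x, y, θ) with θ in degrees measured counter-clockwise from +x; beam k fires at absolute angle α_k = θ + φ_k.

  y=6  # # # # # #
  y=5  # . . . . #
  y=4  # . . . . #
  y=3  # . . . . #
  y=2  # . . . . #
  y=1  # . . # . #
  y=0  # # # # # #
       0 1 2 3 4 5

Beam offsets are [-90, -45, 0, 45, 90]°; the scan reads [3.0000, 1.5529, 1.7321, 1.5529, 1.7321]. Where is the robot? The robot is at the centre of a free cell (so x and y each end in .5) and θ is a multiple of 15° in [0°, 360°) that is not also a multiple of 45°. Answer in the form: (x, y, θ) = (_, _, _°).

Enumerate (i+0.5, j+0.5, θ) over the 19 free cells and 16 admissible headings. For each, cast all 5 beams and compare to the given ranges.
  (3.5, 2.5, 150°): beam 2 = 3.6235 ≠ 1.5529 ✗
  (2.5, 4.5, 210°): beam 1 = 1.7321 ≠ 3.0000 ✗
  (3.5, 5.5, 330°): beam 1 = 5.0000 ≠ 3.0000 ✗
  …
  (3.5, 4.5, 30°): r_1=3.0000, r_2=1.5529, r_3=1.7321, r_4=1.5529, r_5=1.7321 — all match ✓
No second candidate reproduces the full scan.

(x, y, θ) = (3.5, 4.5, 30°)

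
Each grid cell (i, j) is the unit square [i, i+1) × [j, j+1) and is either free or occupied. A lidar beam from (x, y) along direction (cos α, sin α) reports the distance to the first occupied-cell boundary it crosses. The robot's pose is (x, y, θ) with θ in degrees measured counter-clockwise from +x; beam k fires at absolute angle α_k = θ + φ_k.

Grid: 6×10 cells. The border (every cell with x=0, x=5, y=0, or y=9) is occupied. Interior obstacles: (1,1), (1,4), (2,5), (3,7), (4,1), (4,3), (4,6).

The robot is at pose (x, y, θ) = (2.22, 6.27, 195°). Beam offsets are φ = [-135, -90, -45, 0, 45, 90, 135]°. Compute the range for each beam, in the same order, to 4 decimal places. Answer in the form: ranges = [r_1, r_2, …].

ranges = [1.5600, 2.8263, 1.4087, 1.2630, 0.3118, 0.2795, 0.5400]

beam 1: φ=-135°, α=60°
  direction (0.5000, 0.8660); cell (2,6); t to first gridline: x 1.5600, y 0.8429 (then +2.0000 / +1.1547)
    (2,7) via y @ 0.8429
    (3,7) via x @ 1.5600  # hit
  → r_1 = 1.5600
beam 2: φ=-90°, α=105°
  direction (-0.2588, 0.9659); cell (2,6); t to first gridline: x 0.8500, y 0.7558 (then +3.8637 / +1.0353)
    (2,7) via y @ 0.7558
    (1,7) via x @ 0.8500
    (1,8) via y @ 1.7910
    (1,9) via y @ 2.8263  # hit
  → r_2 = 2.8263
beam 3: φ=-45°, α=150°
  direction (-0.8660, 0.5000); cell (2,6); t to first gridline: x 0.2540, y 1.4600 (then +1.1547 / +2.0000)
    (1,6) via x @ 0.2540
    (0,6) via x @ 1.4087  # hit
  → r_3 = 1.4087
beam 4: φ=0°, α=195°
  direction (-0.9659, -0.2588); cell (2,6); t to first gridline: x 0.2278, y 1.0432 (then +1.0353 / +3.8637)
    (1,6) via x @ 0.2278
    (1,5) via y @ 1.0432
    (0,5) via x @ 1.2630  # hit
  → r_4 = 1.2630
beam 5: φ=45°, α=240°
  direction (-0.5000, -0.8660); cell (2,6); t to first gridline: x 0.4400, y 0.3118 (then +2.0000 / +1.1547)
    (2,5) via y @ 0.3118  # hit
  → r_5 = 0.3118
beam 6: φ=90°, α=285°
  direction (0.2588, -0.9659); cell (2,6); t to first gridline: x 3.0137, y 0.2795 (then +3.8637 / +1.0353)
    (2,5) via y @ 0.2795  # hit
  → r_6 = 0.2795
beam 7: φ=135°, α=330°
  direction (0.8660, -0.5000); cell (2,6); t to first gridline: x 0.9007, y 0.5400 (then +1.1547 / +2.0000)
    (2,5) via y @ 0.5400  # hit
  → r_7 = 0.5400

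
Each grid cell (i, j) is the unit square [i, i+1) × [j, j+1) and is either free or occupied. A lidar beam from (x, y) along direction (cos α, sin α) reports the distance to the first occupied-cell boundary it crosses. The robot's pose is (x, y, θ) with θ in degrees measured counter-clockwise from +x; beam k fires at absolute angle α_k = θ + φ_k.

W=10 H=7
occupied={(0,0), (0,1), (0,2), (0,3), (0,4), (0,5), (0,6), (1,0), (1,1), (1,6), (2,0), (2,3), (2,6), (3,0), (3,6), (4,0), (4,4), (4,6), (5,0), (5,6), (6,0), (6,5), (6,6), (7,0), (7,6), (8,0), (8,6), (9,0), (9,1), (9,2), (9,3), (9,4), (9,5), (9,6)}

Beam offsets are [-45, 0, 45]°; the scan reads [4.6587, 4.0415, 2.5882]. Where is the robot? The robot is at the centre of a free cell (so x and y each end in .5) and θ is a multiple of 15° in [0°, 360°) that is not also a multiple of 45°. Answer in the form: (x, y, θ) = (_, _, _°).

(x, y, θ) = (5.5, 3.5, 210°)

The pose lattice has 36·16 = 576 candidates. Test each by forward raycasting.
  (3.5, 4.5, 105°): beam 1 = 1.7321 ≠ 4.6587 ✗
  (4.5, 5.5, 345°): beam 1 = 0.5774 ≠ 4.6587 ✗
  (3.5, 3.5, 15°): beam 1 = 5.0000 ≠ 4.6587 ✗
  (7.5, 1.5, 285°): beam 1 = 0.5774 ≠ 4.6587 ✗
  (5.5, 5.5, 210°): beam 1 = 1.9319 ≠ 4.6587 ✗
  …
  (5.5, 3.5, 210°): r_1=4.6587, r_2=4.0415, r_3=2.5882 — all match ✓
Unique over the lattice → pose = (5.5, 3.5, 210°).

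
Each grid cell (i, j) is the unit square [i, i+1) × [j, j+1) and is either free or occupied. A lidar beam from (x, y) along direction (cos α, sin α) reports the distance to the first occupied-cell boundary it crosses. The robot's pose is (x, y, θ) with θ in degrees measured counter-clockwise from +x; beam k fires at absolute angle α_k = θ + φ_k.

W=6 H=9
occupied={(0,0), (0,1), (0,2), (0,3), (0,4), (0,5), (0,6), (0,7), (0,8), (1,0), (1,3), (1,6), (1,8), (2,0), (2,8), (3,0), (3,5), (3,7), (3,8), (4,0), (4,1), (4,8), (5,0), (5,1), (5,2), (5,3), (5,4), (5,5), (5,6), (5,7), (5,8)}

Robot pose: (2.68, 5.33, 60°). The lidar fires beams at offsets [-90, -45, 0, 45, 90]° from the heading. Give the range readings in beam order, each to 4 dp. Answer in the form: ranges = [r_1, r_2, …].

beam 1: φ=-90°, α=330°
  d=(0.8660,-0.5000)  start (2,5)  tX=0.3695 tY=0.6600  stride 1/|dx|=1.1547 1/|dy|=2.0000
    cross x-line → (3,5), t=0.3695 (wall)
  → r_1 = 0.3695
beam 2: φ=-45°, α=15°
  d=(0.9659,0.2588)  start (2,5)  tX=0.3313 tY=2.5887  stride 1/|dx|=1.0353 1/|dy|=3.8637
    cross x-line → (3,5), t=0.3313 (wall)
  → r_2 = 0.3313
beam 3: φ=0°, α=60°
  d=(0.5000,0.8660)  start (2,5)  tX=0.6400 tY=0.7736  stride 1/|dx|=2.0000 1/|dy|=1.1547
    cross x-line → (3,5), t=0.6400 (wall)
  → r_3 = 0.6400
beam 4: φ=45°, α=105°
  d=(-0.2588,0.9659)  start (2,5)  tX=2.6273 tY=0.6936  stride 1/|dx|=3.8637 1/|dy|=1.0353
    cross y-line → (2,6), t=0.6936
    cross y-line → (2,7), t=1.7289
    cross x-line → (1,7), t=2.6273
    cross y-line → (1,8), t=2.7642 (wall)
  → r_4 = 2.7642
beam 5: φ=90°, α=150°
  d=(-0.8660,0.5000)  start (2,5)  tX=0.7852 tY=1.3400  stride 1/|dx|=1.1547 1/|dy|=2.0000
    cross x-line → (1,5), t=0.7852
    cross y-line → (1,6), t=1.3400 (wall)
  → r_5 = 1.3400

ranges = [0.3695, 0.3313, 0.6400, 2.7642, 1.3400]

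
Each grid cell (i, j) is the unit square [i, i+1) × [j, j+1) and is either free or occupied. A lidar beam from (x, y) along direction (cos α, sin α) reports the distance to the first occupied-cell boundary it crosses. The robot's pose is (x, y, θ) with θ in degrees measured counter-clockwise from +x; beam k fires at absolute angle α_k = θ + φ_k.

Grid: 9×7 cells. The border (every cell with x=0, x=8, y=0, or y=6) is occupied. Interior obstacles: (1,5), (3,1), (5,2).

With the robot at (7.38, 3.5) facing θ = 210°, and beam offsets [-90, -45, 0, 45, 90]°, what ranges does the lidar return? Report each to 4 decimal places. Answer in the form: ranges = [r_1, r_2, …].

ranges = [2.8868, 5.7956, 1.5935, 2.5882, 1.2400]

beam 1: φ=-90°, α=120°
  d=(-0.5000,0.8660)  start (7,3)  tX=0.7600 tY=0.5774  stride 1/|dx|=2.0000 1/|dy|=1.1547
    cross y-line → (7,4), t=0.5774
    cross x-line → (6,4), t=0.7600
    cross y-line → (6,5), t=1.7321
    cross x-line → (5,5), t=2.7600
    cross y-line → (5,6), t=2.8868 (wall)
  → r_1 = 2.8868
beam 2: φ=-45°, α=165°
  d=(-0.9659,0.2588)  start (7,3)  tX=0.3934 tY=1.9319  stride 1/|dx|=1.0353 1/|dy|=3.8637
    cross x-line → (6,3), t=0.3934
    cross x-line → (5,3), t=1.4287
    cross y-line → (5,4), t=1.9319
    cross x-line → (4,4), t=2.4640
    cross x-line → (3,4), t=3.4992
    cross x-line → (2,4), t=4.5345
    cross x-line → (1,4), t=5.5698
    cross y-line → (1,5), t=5.7956 (wall)
  → r_2 = 5.7956
beam 3: φ=0°, α=210°
  d=(-0.8660,-0.5000)  start (7,3)  tX=0.4388 tY=1.0000  stride 1/|dx|=1.1547 1/|dy|=2.0000
    cross x-line → (6,3), t=0.4388
    cross y-line → (6,2), t=1.0000
    cross x-line → (5,2), t=1.5935 (wall)
  → r_3 = 1.5935
beam 4: φ=45°, α=255°
  d=(-0.2588,-0.9659)  start (7,3)  tX=1.4682 tY=0.5176  stride 1/|dx|=3.8637 1/|dy|=1.0353
    cross y-line → (7,2), t=0.5176
    cross x-line → (6,2), t=1.4682
    cross y-line → (6,1), t=1.5529
    cross y-line → (6,0), t=2.5882 (wall)
  → r_4 = 2.5882
beam 5: φ=90°, α=300°
  d=(0.5000,-0.8660)  start (7,3)  tX=1.2400 tY=0.5774  stride 1/|dx|=2.0000 1/|dy|=1.1547
    cross y-line → (7,2), t=0.5774
    cross x-line → (8,2), t=1.2400 (wall)
  → r_5 = 1.2400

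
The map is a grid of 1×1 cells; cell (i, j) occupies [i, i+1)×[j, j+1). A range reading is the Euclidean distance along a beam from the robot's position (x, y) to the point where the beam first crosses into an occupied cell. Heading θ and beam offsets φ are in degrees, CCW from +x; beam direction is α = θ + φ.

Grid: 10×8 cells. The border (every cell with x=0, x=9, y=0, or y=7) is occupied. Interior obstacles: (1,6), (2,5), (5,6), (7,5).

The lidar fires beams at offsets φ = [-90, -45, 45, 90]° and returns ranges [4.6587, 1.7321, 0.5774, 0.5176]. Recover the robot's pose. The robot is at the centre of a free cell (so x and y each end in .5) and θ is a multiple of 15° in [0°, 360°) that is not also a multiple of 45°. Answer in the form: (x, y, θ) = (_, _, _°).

Enumerate (i+0.5, j+0.5, θ) over the 44 free cells and 16 admissible headings. For each, cast all 4 beams and compare to the given ranges.
  (4.5, 5.5, 60°): beam 1 = 5.1962 ≠ 4.6587 ✗
  (4.5, 5.5, 165°): beam 1 = 1.5529 ≠ 4.6587 ✗
  (4.5, 3.5, 60°): beam 1 = 5.0000 ≠ 4.6587 ✗
  (4.5, 2.5, 285°): beam 1 = 3.6235 ≠ 4.6587 ✗
  …
  (2.5, 1.5, 195°): r_1=4.6587, r_2=1.7321, r_3=0.5774, r_4=0.5176 — all match ✓
Only this pose fits every beam.

(x, y, θ) = (2.5, 1.5, 195°)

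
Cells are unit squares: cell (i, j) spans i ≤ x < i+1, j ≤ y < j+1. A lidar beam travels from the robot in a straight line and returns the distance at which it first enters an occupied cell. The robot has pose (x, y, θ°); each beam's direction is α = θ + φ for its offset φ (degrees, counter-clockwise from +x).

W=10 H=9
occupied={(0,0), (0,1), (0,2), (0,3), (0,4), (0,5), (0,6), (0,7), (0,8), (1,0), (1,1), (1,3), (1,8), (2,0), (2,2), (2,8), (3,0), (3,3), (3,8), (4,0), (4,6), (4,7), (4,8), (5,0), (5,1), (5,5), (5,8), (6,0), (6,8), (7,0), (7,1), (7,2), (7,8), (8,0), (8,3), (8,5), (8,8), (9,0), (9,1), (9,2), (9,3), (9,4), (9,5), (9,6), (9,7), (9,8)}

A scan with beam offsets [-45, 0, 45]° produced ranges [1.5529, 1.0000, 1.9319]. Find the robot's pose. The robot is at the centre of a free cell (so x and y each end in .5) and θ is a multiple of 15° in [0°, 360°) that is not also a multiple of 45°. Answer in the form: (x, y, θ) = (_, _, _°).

Enumerate (i+0.5, j+0.5, θ) over the 44 free cells and 16 admissible headings. For each, cast all 3 beams and compare to the given ranges.
  (8.5, 1.5, 195°): beam 1 = 0.5774 ≠ 1.5529 ✗
  (3.5, 2.5, 345°): beam 1 = 1.7321 ≠ 1.5529 ✗
  (2.5, 7.5, 75°): beam 1 = 1.0000 ≠ 1.5529 ✗
  (7.5, 5.5, 75°): beam 1 = 0.5774 ≠ 1.5529 ✗
  (8.5, 1.5, 345°): beam 1 = 0.5774 ≠ 1.5529 ✗
  …
  (3.5, 5.5, 30°): r_1=1.5529, r_2=1.0000, r_3=1.9319 — all match ✓
No second candidate reproduces the full scan.

(x, y, θ) = (3.5, 5.5, 30°)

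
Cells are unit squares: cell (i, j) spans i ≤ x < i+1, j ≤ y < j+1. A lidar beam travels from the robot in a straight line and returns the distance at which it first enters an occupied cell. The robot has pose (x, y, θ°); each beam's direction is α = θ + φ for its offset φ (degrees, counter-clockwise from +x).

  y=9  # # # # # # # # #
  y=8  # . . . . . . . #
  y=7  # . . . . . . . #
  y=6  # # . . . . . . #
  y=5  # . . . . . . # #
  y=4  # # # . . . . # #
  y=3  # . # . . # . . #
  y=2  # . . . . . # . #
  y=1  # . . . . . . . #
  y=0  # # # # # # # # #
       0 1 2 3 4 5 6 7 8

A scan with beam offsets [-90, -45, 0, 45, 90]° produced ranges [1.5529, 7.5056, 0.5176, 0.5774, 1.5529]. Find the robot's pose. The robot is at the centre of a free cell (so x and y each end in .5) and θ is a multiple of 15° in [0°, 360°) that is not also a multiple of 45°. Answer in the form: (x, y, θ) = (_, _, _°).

Candidates: 48 free-cell centres × 16 headings = 768 poses. Raycast each; keep the one whose scan matches to 4 dp.
  (3.5, 3.5, 285°): beam 1 = 0.5176 ≠ 1.5529 ✗
  (7.5, 3.5, 60°): beam 1 = 0.5774 ≠ 1.5529 ✗
  (3.5, 4.5, 300°): beam 1 = 0.5774 ≠ 1.5529 ✗
  (7.5, 3.5, 210°): beam 1 = 0.5774 ≠ 1.5529 ✗
  (5.5, 8.5, 285°): beam 1 = 4.6587 ≠ 1.5529 ✗
  …
  (7.5, 2.5, 165°): r_1=1.5529, r_2=7.5056, r_3=0.5176, r_4=0.5774, r_5=1.5529 — all match ✓
Only this pose fits every beam.

(x, y, θ) = (7.5, 2.5, 165°)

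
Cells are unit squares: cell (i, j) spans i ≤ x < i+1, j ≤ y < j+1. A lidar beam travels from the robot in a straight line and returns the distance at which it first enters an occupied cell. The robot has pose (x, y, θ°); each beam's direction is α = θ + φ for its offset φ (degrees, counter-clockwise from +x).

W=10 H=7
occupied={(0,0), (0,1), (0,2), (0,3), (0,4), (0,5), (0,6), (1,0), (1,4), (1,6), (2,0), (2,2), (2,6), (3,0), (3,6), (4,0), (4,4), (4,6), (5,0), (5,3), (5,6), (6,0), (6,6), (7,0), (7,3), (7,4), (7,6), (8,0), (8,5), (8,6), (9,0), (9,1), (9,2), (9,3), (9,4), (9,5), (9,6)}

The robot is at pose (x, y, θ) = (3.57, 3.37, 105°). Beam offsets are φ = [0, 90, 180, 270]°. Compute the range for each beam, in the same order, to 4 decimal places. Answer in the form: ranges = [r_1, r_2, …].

beam 1: φ=0°, α=105°
  dir = (cos 105°, sin 105°) = (-0.2588, 0.9659); from cell (3,3)
  next x-line at t=2.2023, next y-line at t=0.6522; Δt_x=3.8637, Δt_y=1.0353
    y: enter (3,4) at t=0.6522
    y: enter (3,5) at t=1.6875
    x: enter (2,5) at t=2.2023
    y: enter (2,6) at t=2.7228 ← occupied
  → r_1 = 2.7228
beam 2: φ=90°, α=195°
  dir = (cos 195°, sin 195°) = (-0.9659, -0.2588); from cell (3,3)
  next x-line at t=0.5901, next y-line at t=1.4296; Δt_x=1.0353, Δt_y=3.8637
    x: enter (2,3) at t=0.5901
    y: enter (2,2) at t=1.4296 ← occupied
  → r_2 = 1.4296
beam 3: φ=180°, α=285°
  dir = (cos 285°, sin 285°) = (0.2588, -0.9659); from cell (3,3)
  next x-line at t=1.6614, next y-line at t=0.3831; Δt_x=3.8637, Δt_y=1.0353
    y: enter (3,2) at t=0.3831
    y: enter (3,1) at t=1.4183
    x: enter (4,1) at t=1.6614
    y: enter (4,0) at t=2.4536 ← occupied
  → r_3 = 2.4536
beam 4: φ=270°, α=15°
  dir = (cos 15°, sin 15°) = (0.9659, 0.2588); from cell (3,3)
  next x-line at t=0.4452, next y-line at t=2.4341; Δt_x=1.0353, Δt_y=3.8637
    x: enter (4,3) at t=0.4452
    x: enter (5,3) at t=1.4804 ← occupied
  → r_4 = 1.4804

ranges = [2.7228, 1.4296, 2.4536, 1.4804]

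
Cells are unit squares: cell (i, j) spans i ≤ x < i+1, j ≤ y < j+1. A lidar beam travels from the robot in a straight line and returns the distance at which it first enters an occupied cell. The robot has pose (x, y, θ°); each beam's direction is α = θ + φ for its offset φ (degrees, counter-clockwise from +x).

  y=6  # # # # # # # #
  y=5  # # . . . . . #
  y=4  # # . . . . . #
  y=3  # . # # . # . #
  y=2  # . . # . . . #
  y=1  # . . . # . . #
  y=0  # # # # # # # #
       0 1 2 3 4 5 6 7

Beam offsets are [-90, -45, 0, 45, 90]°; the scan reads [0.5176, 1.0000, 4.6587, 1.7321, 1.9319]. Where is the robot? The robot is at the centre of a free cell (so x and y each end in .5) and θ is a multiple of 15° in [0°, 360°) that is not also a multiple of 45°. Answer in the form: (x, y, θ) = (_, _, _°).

Candidates: 23 free-cell centres × 16 headings = 368 poses. Raycast each; keep the one whose scan matches to 4 dp.
  (1.5, 1.5, 210°): beam 1 = 1.0000 ≠ 0.5176 ✗
  (6.5, 1.5, 165°): beam 1 = 1.9319 ≠ 0.5176 ✗
  (6.5, 3.5, 285°): beam 2 = 2.8868 ≠ 1.0000 ✗
  …
  (6.5, 5.5, 195°): r_1=0.5176, r_2=1.0000, r_3=4.6587, r_4=1.7321, r_5=1.9319 — all match ✓
Unique over the lattice → pose = (6.5, 5.5, 195°).

(x, y, θ) = (6.5, 5.5, 195°)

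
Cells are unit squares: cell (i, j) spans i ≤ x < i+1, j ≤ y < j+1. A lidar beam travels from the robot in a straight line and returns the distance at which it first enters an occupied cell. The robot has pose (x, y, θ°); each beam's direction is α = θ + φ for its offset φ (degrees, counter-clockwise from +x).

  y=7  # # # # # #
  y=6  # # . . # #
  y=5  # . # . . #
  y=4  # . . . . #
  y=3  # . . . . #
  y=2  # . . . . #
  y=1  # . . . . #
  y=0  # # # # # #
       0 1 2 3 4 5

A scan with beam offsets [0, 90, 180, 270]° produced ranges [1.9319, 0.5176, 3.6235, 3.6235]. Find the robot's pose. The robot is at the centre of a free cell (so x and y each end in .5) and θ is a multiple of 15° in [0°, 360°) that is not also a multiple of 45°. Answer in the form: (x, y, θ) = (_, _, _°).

(x, y, θ) = (4.5, 3.5, 285°)

Candidates: 21 free-cell centres × 16 headings = 336 poses. Raycast each; keep the one whose scan matches to 4 dp.
  (3.5, 2.5, 120°): beam 1 = 2.8868 ≠ 1.9319 ✗
  (1.5, 1.5, 285°): beam 1 = 0.5176 ≠ 1.9319 ✗
  (2.5, 4.5, 300°): beam 1 = 4.0415 ≠ 1.9319 ✗
  (3.5, 6.5, 240°): beam 1 = 1.0000 ≠ 1.9319 ✗
  …
  (4.5, 3.5, 285°): r_1=1.9319, r_2=0.5176, r_3=3.6235, r_4=3.6235 — all match ✓
Unique over the lattice → pose = (4.5, 3.5, 285°).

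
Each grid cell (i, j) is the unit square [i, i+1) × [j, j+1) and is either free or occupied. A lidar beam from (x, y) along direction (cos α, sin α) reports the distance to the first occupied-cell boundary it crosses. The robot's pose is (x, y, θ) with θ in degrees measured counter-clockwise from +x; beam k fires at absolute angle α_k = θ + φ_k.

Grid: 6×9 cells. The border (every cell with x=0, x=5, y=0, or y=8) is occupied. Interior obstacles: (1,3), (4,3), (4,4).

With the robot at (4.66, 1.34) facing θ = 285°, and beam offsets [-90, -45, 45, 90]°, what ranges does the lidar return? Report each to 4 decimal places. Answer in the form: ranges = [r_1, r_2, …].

beam 1: φ=-90°, α=195°
  dir = (cos 195°, sin 195°) = (-0.9659, -0.2588); from cell (4,1)
  next x-line at t=0.6833, next y-line at t=1.3137; Δt_x=1.0353, Δt_y=3.8637
    x: enter (3,1) at t=0.6833
    y: enter (3,0) at t=1.3137 ← occupied
  → r_1 = 1.3137
beam 2: φ=-45°, α=240°
  dir = (cos 240°, sin 240°) = (-0.5000, -0.8660); from cell (4,1)
  next x-line at t=1.3200, next y-line at t=0.3926; Δt_x=2.0000, Δt_y=1.1547
    y: enter (4,0) at t=0.3926 ← occupied
  → r_2 = 0.3926
beam 3: φ=45°, α=330°
  dir = (cos 330°, sin 330°) = (0.8660, -0.5000); from cell (4,1)
  next x-line at t=0.3926, next y-line at t=0.6800; Δt_x=1.1547, Δt_y=2.0000
    x: enter (5,1) at t=0.3926 ← occupied
  → r_3 = 0.3926
beam 4: φ=90°, α=15°
  dir = (cos 15°, sin 15°) = (0.9659, 0.2588); from cell (4,1)
  next x-line at t=0.3520, next y-line at t=2.5500; Δt_x=1.0353, Δt_y=3.8637
    x: enter (5,1) at t=0.3520 ← occupied
  → r_4 = 0.3520

ranges = [1.3137, 0.3926, 0.3926, 0.3520]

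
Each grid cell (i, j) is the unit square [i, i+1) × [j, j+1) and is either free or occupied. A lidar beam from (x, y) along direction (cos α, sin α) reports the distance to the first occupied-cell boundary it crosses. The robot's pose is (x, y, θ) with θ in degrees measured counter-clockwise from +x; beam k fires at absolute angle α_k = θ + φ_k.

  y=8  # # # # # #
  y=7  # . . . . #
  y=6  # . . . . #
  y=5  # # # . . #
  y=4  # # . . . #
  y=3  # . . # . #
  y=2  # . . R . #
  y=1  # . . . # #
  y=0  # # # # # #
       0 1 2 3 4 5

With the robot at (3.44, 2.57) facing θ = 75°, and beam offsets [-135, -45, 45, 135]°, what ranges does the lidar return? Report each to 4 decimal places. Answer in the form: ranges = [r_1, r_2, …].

beam 1: φ=-135°, α=300°
  dir = (cos 300°, sin 300°) = (0.5000, -0.8660); from cell (3,2)
  next x-line at t=1.1200, next y-line at t=0.6582; Δt_x=2.0000, Δt_y=1.1547
    y: enter (3,1) at t=0.6582
    x: enter (4,1) at t=1.1200 ← occupied
  → r_1 = 1.1200
beam 2: φ=-45°, α=30°
  dir = (cos 30°, sin 30°) = (0.8660, 0.5000); from cell (3,2)
  next x-line at t=0.6466, next y-line at t=0.8600; Δt_x=1.1547, Δt_y=2.0000
    x: enter (4,2) at t=0.6466
    y: enter (4,3) at t=0.8600
    x: enter (5,3) at t=1.8013 ← occupied
  → r_2 = 1.8013
beam 3: φ=45°, α=120°
  dir = (cos 120°, sin 120°) = (-0.5000, 0.8660); from cell (3,2)
  next x-line at t=0.8800, next y-line at t=0.4965; Δt_x=2.0000, Δt_y=1.1547
    y: enter (3,3) at t=0.4965 ← occupied
  → r_3 = 0.4965
beam 4: φ=135°, α=210°
  dir = (cos 210°, sin 210°) = (-0.8660, -0.5000); from cell (3,2)
  next x-line at t=0.5081, next y-line at t=1.1400; Δt_x=1.1547, Δt_y=2.0000
    x: enter (2,2) at t=0.5081
    y: enter (2,1) at t=1.1400
    x: enter (1,1) at t=1.6628
    x: enter (0,1) at t=2.8175 ← occupied
  → r_4 = 2.8175

ranges = [1.1200, 1.8013, 0.4965, 2.8175]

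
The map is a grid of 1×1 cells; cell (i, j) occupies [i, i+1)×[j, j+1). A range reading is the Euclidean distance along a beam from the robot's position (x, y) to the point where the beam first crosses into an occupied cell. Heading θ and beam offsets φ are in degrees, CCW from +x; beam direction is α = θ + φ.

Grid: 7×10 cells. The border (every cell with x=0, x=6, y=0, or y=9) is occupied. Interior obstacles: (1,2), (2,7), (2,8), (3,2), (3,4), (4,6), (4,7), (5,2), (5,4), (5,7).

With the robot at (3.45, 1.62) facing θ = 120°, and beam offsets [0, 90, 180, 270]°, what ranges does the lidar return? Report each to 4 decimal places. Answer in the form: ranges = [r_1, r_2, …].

beam 1: φ=0°, α=120°
  cosα=-0.5000 sinα=0.8660 | (3,1) | tMaxX 0.9000 tMaxY 0.4388 | tΔX 2.0000 tΔY 1.1547
    t=0.4388 [y] (3,2) — stop
  → r_1 = 0.4388
beam 2: φ=90°, α=210°
  cosα=-0.8660 sinα=-0.5000 | (3,1) | tMaxX 0.5196 tMaxY 1.2400 | tΔX 1.1547 tΔY 2.0000
    t=0.5196 [x] (2,1)
    t=1.2400 [y] (2,0) — stop
  → r_2 = 1.2400
beam 3: φ=180°, α=300°
  cosα=0.5000 sinα=-0.8660 | (3,1) | tMaxX 1.1000 tMaxY 0.7159 | tΔX 2.0000 tΔY 1.1547
    t=0.7159 [y] (3,0) — stop
  → r_3 = 0.7159
beam 4: φ=270°, α=30°
  cosα=0.8660 sinα=0.5000 | (3,1) | tMaxX 0.6351 tMaxY 0.7600 | tΔX 1.1547 tΔY 2.0000
    t=0.6351 [x] (4,1)
    t=0.7600 [y] (4,2)
    t=1.7898 [x] (5,2) — stop
  → r_4 = 1.7898

ranges = [0.4388, 1.2400, 0.7159, 1.7898]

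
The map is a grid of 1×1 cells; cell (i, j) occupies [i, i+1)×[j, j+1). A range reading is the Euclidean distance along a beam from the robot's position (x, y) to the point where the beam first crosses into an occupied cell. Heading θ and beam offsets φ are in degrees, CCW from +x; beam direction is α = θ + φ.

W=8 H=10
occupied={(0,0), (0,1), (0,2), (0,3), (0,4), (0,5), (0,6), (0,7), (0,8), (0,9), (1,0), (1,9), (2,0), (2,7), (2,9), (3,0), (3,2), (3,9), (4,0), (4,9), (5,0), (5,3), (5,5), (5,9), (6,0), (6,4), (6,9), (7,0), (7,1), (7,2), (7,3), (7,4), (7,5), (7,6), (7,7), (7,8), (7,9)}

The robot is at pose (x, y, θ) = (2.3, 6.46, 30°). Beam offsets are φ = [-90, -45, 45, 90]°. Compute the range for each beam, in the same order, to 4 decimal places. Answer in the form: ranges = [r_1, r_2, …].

ranges = [6.3047, 2.7952, 0.5590, 2.6000]

beam 1: φ=-90°, α=300°
  direction (0.5000, -0.8660); cell (2,6); t to first gridline: x 1.4000, y 0.5312 (then +2.0000 / +1.1547)
    (2,5) via y @ 0.5312
    (3,5) via x @ 1.4000
    (3,4) via y @ 1.6859
    (3,3) via y @ 2.8406
    (4,3) via x @ 3.4000
    (4,2) via y @ 3.9953
    (4,1) via y @ 5.1500
    (5,1) via x @ 5.4000
    (5,0) via y @ 6.3047  # hit
  → r_1 = 6.3047
beam 2: φ=-45°, α=345°
  direction (0.9659, -0.2588); cell (2,6); t to first gridline: x 0.7247, y 1.7773 (then +1.0353 / +3.8637)
    (3,6) via x @ 0.7247
    (4,6) via x @ 1.7600
    (4,5) via y @ 1.7773
    (5,5) via x @ 2.7952  # hit
  → r_2 = 2.7952
beam 3: φ=45°, α=75°
  direction (0.2588, 0.9659); cell (2,6); t to first gridline: x 2.7046, y 0.5590 (then +3.8637 / +1.0353)
    (2,7) via y @ 0.5590  # hit
  → r_3 = 0.5590
beam 4: φ=90°, α=120°
  direction (-0.5000, 0.8660); cell (2,6); t to first gridline: x 0.6000, y 0.6235 (then +2.0000 / +1.1547)
    (1,6) via x @ 0.6000
    (1,7) via y @ 0.6235
    (1,8) via y @ 1.7782
    (0,8) via x @ 2.6000  # hit
  → r_4 = 2.6000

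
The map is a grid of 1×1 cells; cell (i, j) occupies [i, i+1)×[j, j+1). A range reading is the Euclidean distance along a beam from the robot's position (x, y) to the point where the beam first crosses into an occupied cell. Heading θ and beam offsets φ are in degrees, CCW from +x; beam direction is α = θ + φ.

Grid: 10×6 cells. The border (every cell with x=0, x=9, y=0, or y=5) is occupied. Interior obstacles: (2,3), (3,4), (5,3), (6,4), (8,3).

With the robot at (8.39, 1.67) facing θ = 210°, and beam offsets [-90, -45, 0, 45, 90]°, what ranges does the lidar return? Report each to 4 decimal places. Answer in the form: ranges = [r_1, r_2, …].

beam 1: φ=-90°, α=120°
  dir = (cos 120°, sin 120°) = (-0.5000, 0.8660); from cell (8,1)
  next x-line at t=0.7800, next y-line at t=0.3811; Δt_x=2.0000, Δt_y=1.1547
    y: enter (8,2) at t=0.3811
    x: enter (7,2) at t=0.7800
    y: enter (7,3) at t=1.5358
    y: enter (7,4) at t=2.6905
    x: enter (6,4) at t=2.7800 ← occupied
  → r_1 = 2.7800
beam 2: φ=-45°, α=165°
  dir = (cos 165°, sin 165°) = (-0.9659, 0.2588); from cell (8,1)
  next x-line at t=0.4038, next y-line at t=1.2750; Δt_x=1.0353, Δt_y=3.8637
    x: enter (7,1) at t=0.4038
    y: enter (7,2) at t=1.2750
    x: enter (6,2) at t=1.4390
    x: enter (5,2) at t=2.4743
    x: enter (4,2) at t=3.5096
    x: enter (3,2) at t=4.5449
    y: enter (3,3) at t=5.1387
    x: enter (2,3) at t=5.5801 ← occupied
  → r_2 = 5.5801
beam 3: φ=0°, α=210°
  dir = (cos 210°, sin 210°) = (-0.8660, -0.5000); from cell (8,1)
  next x-line at t=0.4503, next y-line at t=1.3400; Δt_x=1.1547, Δt_y=2.0000
    x: enter (7,1) at t=0.4503
    y: enter (7,0) at t=1.3400 ← occupied
  → r_3 = 1.3400
beam 4: φ=45°, α=255°
  dir = (cos 255°, sin 255°) = (-0.2588, -0.9659); from cell (8,1)
  next x-line at t=1.5068, next y-line at t=0.6936; Δt_x=3.8637, Δt_y=1.0353
    y: enter (8,0) at t=0.6936 ← occupied
  → r_4 = 0.6936
beam 5: φ=90°, α=300°
  dir = (cos 300°, sin 300°) = (0.5000, -0.8660); from cell (8,1)
  next x-line at t=1.2200, next y-line at t=0.7736; Δt_x=2.0000, Δt_y=1.1547
    y: enter (8,0) at t=0.7736 ← occupied
  → r_5 = 0.7736

ranges = [2.7800, 5.5801, 1.3400, 0.6936, 0.7736]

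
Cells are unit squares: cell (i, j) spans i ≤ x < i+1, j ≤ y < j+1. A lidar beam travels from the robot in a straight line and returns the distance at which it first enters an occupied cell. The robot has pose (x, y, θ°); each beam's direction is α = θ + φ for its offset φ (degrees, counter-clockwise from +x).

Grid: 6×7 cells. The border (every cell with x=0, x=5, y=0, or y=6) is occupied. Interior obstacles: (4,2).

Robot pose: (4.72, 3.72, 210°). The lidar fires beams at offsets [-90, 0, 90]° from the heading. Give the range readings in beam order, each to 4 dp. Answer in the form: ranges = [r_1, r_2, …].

beam 1: φ=-90°, α=120°
  dir = (cos 120°, sin 120°) = (-0.5000, 0.8660); from cell (4,3)
  next x-line at t=1.4400, next y-line at t=0.3233; Δt_x=2.0000, Δt_y=1.1547
    y: enter (4,4) at t=0.3233
    x: enter (3,4) at t=1.4400
    y: enter (3,5) at t=1.4780
    y: enter (3,6) at t=2.6327 ← occupied
  → r_1 = 2.6327
beam 2: φ=0°, α=210°
  dir = (cos 210°, sin 210°) = (-0.8660, -0.5000); from cell (4,3)
  next x-line at t=0.8314, next y-line at t=1.4400; Δt_x=1.1547, Δt_y=2.0000
    x: enter (3,3) at t=0.8314
    y: enter (3,2) at t=1.4400
    x: enter (2,2) at t=1.9861
    x: enter (1,2) at t=3.1408
    y: enter (1,1) at t=3.4400
    x: enter (0,1) at t=4.2955 ← occupied
  → r_2 = 4.2955
beam 3: φ=90°, α=300°
  dir = (cos 300°, sin 300°) = (0.5000, -0.8660); from cell (4,3)
  next x-line at t=0.5600, next y-line at t=0.8314; Δt_x=2.0000, Δt_y=1.1547
    x: enter (5,3) at t=0.5600 ← occupied
  → r_3 = 0.5600

ranges = [2.6327, 4.2955, 0.5600]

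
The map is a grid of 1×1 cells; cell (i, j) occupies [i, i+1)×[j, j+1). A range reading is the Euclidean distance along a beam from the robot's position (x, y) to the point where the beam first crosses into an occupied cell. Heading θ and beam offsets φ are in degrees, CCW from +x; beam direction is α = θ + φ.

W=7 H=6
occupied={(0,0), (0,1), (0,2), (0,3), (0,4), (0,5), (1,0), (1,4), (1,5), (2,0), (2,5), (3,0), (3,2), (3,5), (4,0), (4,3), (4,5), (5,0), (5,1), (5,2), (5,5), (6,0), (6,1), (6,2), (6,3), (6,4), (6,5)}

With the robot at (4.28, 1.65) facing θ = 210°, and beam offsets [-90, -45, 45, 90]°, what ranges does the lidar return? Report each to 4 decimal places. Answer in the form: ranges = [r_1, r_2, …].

beam 1: φ=-90°, α=120°
  direction (-0.5000, 0.8660); cell (4,1); t to first gridline: x 0.5600, y 0.4041 (then +2.0000 / +1.1547)
    (4,2) via y @ 0.4041
    (3,2) via x @ 0.5600  # hit
  → r_1 = 0.5600
beam 2: φ=-45°, α=165°
  direction (-0.9659, 0.2588); cell (4,1); t to first gridline: x 0.2899, y 1.3523 (then +1.0353 / +3.8637)
    (3,1) via x @ 0.2899
    (2,1) via x @ 1.3252
    (2,2) via y @ 1.3523
    (1,2) via x @ 2.3604
    (0,2) via x @ 3.3957  # hit
  → r_2 = 3.3957
beam 3: φ=45°, α=255°
  direction (-0.2588, -0.9659); cell (4,1); t to first gridline: x 1.0818, y 0.6729 (then +3.8637 / +1.0353)
    (4,0) via y @ 0.6729  # hit
  → r_3 = 0.6729
beam 4: φ=90°, α=300°
  direction (0.5000, -0.8660); cell (4,1); t to first gridline: x 1.4400, y 0.7506 (then +2.0000 / +1.1547)
    (4,0) via y @ 0.7506  # hit
  → r_4 = 0.7506

ranges = [0.5600, 3.3957, 0.6729, 0.7506]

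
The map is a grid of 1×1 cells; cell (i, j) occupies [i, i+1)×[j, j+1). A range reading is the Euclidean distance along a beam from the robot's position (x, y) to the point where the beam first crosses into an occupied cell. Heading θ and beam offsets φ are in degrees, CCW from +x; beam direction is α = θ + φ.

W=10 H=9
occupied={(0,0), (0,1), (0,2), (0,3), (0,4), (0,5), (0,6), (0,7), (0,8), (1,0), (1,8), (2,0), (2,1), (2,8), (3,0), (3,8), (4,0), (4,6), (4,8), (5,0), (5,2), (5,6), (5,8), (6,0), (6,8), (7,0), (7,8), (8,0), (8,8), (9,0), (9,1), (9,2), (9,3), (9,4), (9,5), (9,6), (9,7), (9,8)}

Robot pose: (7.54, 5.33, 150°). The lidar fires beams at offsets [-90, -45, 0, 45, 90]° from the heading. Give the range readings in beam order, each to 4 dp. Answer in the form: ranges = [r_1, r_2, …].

ranges = [2.9200, 2.7642, 1.7782, 6.7707, 3.0800]

beam 1: φ=-90°, α=60°
  d=(0.5000,0.8660)  start (7,5)  tX=0.9200 tY=0.7736  stride 1/|dx|=2.0000 1/|dy|=1.1547
    cross y-line → (7,6), t=0.7736
    cross x-line → (8,6), t=0.9200
    cross y-line → (8,7), t=1.9283
    cross x-line → (9,7), t=2.9200 (wall)
  → r_1 = 2.9200
beam 2: φ=-45°, α=105°
  d=(-0.2588,0.9659)  start (7,5)  tX=2.0864 tY=0.6936  stride 1/|dx|=3.8637 1/|dy|=1.0353
    cross y-line → (7,6), t=0.6936
    cross y-line → (7,7), t=1.7289
    cross x-line → (6,7), t=2.0864
    cross y-line → (6,8), t=2.7642 (wall)
  → r_2 = 2.7642
beam 3: φ=0°, α=150°
  d=(-0.8660,0.5000)  start (7,5)  tX=0.6235 tY=1.3400  stride 1/|dx|=1.1547 1/|dy|=2.0000
    cross x-line → (6,5), t=0.6235
    cross y-line → (6,6), t=1.3400
    cross x-line → (5,6), t=1.7782 (wall)
  → r_3 = 1.7782
beam 4: φ=45°, α=195°
  d=(-0.9659,-0.2588)  start (7,5)  tX=0.5590 tY=1.2750  stride 1/|dx|=1.0353 1/|dy|=3.8637
    cross x-line → (6,5), t=0.5590
    cross y-line → (6,4), t=1.2750
    cross x-line → (5,4), t=1.5943
    cross x-line → (4,4), t=2.6296
    cross x-line → (3,4), t=3.6649
    cross x-line → (2,4), t=4.7002
    cross y-line → (2,3), t=5.1387
    cross x-line → (1,3), t=5.7354
    cross x-line → (0,3), t=6.7707 (wall)
  → r_4 = 6.7707
beam 5: φ=90°, α=240°
  d=(-0.5000,-0.8660)  start (7,5)  tX=1.0800 tY=0.3811  stride 1/|dx|=2.0000 1/|dy|=1.1547
    cross y-line → (7,4), t=0.3811
    cross x-line → (6,4), t=1.0800
    cross y-line → (6,3), t=1.5358
    cross y-line → (6,2), t=2.6905
    cross x-line → (5,2), t=3.0800 (wall)
  → r_5 = 3.0800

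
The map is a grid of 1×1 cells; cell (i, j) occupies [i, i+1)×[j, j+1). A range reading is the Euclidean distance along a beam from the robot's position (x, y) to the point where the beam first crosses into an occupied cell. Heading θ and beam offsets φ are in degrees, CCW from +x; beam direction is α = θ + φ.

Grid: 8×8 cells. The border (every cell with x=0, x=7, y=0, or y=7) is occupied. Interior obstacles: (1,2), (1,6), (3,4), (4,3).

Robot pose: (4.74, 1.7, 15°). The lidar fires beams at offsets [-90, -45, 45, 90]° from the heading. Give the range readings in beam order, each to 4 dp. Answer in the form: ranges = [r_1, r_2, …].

ranges = [0.7247, 1.4000, 4.5200, 1.3459]

beam 1: φ=-90°, α=285°
  cosα=0.2588 sinα=-0.9659 | (4,1) | tMaxX 1.0046 tMaxY 0.7247 | tΔX 3.8637 tΔY 1.0353
    t=0.7247 [y] (4,0) — stop
  → r_1 = 0.7247
beam 2: φ=-45°, α=330°
  cosα=0.8660 sinα=-0.5000 | (4,1) | tMaxX 0.3002 tMaxY 1.4000 | tΔX 1.1547 tΔY 2.0000
    t=0.3002 [x] (5,1)
    t=1.4000 [y] (5,0) — stop
  → r_2 = 1.4000
beam 3: φ=45°, α=60°
  cosα=0.5000 sinα=0.8660 | (4,1) | tMaxX 0.5200 tMaxY 0.3464 | tΔX 2.0000 tΔY 1.1547
    t=0.3464 [y] (4,2)
    t=0.5200 [x] (5,2)
    t=1.5011 [y] (5,3)
    t=2.5200 [x] (6,3)
    t=2.6558 [y] (6,4)
    t=3.8105 [y] (6,5)
    t=4.5200 [x] (7,5) — stop
  → r_3 = 4.5200
beam 4: φ=90°, α=105°
  cosα=-0.2588 sinα=0.9659 | (4,1) | tMaxX 2.8591 tMaxY 0.3106 | tΔX 3.8637 tΔY 1.0353
    t=0.3106 [y] (4,2)
    t=1.3459 [y] (4,3) — stop
  → r_4 = 1.3459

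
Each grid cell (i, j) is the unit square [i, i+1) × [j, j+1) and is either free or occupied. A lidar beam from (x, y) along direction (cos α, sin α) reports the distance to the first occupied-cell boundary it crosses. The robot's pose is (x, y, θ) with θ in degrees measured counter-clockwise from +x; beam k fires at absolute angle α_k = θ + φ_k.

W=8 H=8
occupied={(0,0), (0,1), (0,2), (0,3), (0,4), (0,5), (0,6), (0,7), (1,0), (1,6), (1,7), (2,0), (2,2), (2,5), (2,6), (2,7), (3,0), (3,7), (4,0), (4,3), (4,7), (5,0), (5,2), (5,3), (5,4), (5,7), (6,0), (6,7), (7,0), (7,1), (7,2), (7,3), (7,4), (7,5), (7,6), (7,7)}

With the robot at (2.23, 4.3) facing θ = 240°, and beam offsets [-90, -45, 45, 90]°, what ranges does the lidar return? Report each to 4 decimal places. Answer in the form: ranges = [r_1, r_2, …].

beam 1: φ=-90°, α=150°
  dir = (cos 150°, sin 150°) = (-0.8660, 0.5000); from cell (2,4)
  next x-line at t=0.2656, next y-line at t=1.4000; Δt_x=1.1547, Δt_y=2.0000
    x: enter (1,4) at t=0.2656
    y: enter (1,5) at t=1.4000
    x: enter (0,5) at t=1.4203 ← occupied
  → r_1 = 1.4203
beam 2: φ=-45°, α=195°
  dir = (cos 195°, sin 195°) = (-0.9659, -0.2588); from cell (2,4)
  next x-line at t=0.2381, next y-line at t=1.1591; Δt_x=1.0353, Δt_y=3.8637
    x: enter (1,4) at t=0.2381
    y: enter (1,3) at t=1.1591
    x: enter (0,3) at t=1.2734 ← occupied
  → r_2 = 1.2734
beam 3: φ=45°, α=285°
  dir = (cos 285°, sin 285°) = (0.2588, -0.9659); from cell (2,4)
  next x-line at t=2.9751, next y-line at t=0.3106; Δt_x=3.8637, Δt_y=1.0353
    y: enter (2,3) at t=0.3106
    y: enter (2,2) at t=1.3459 ← occupied
  → r_3 = 1.3459
beam 4: φ=90°, α=330°
  dir = (cos 330°, sin 330°) = (0.8660, -0.5000); from cell (2,4)
  next x-line at t=0.8891, next y-line at t=0.6000; Δt_x=1.1547, Δt_y=2.0000
    y: enter (2,3) at t=0.6000
    x: enter (3,3) at t=0.8891
    x: enter (4,3) at t=2.0438 ← occupied
  → r_4 = 2.0438

ranges = [1.4203, 1.2734, 1.3459, 2.0438]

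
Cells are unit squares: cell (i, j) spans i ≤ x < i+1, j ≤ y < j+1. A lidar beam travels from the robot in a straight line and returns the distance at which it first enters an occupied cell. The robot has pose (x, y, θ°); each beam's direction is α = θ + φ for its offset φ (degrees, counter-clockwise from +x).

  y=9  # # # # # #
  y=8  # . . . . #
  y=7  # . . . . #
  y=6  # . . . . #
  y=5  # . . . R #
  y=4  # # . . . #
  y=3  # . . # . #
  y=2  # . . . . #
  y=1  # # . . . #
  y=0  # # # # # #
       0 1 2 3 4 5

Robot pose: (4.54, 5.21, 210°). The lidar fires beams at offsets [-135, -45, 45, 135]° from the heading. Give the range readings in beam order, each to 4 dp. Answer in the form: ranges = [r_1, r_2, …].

ranges = [1.7773, 3.6649, 2.0864, 0.4762]

beam 1: φ=-135°, α=75°
  cosα=0.2588 sinα=0.9659 | (4,5) | tMaxX 1.7773 tMaxY 0.8179 | tΔX 3.8637 tΔY 1.0353
    t=0.8179 [y] (4,6)
    t=1.7773 [x] (5,6) — stop
  → r_1 = 1.7773
beam 2: φ=-45°, α=165°
  cosα=-0.9659 sinα=0.2588 | (4,5) | tMaxX 0.5590 tMaxY 3.0523 | tΔX 1.0353 tΔY 3.8637
    t=0.5590 [x] (3,5)
    t=1.5943 [x] (2,5)
    t=2.6296 [x] (1,5)
    t=3.0523 [y] (1,6)
    t=3.6649 [x] (0,6) — stop
  → r_2 = 3.6649
beam 3: φ=45°, α=255°
  cosα=-0.2588 sinα=-0.9659 | (4,5) | tMaxX 2.0864 tMaxY 0.2174 | tΔX 3.8637 tΔY 1.0353
    t=0.2174 [y] (4,4)
    t=1.2527 [y] (4,3)
    t=2.0864 [x] (3,3) — stop
  → r_3 = 2.0864
beam 4: φ=135°, α=345°
  cosα=0.9659 sinα=-0.2588 | (4,5) | tMaxX 0.4762 tMaxY 0.8114 | tΔX 1.0353 tΔY 3.8637
    t=0.4762 [x] (5,5) — stop
  → r_4 = 0.4762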